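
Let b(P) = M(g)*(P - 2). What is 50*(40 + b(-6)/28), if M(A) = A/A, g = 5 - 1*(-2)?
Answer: 13900/7 ≈ 1985.7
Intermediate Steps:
g = 7 (g = 5 + 2 = 7)
M(A) = 1
b(P) = -2 + P (b(P) = 1*(P - 2) = 1*(-2 + P) = -2 + P)
50*(40 + b(-6)/28) = 50*(40 + (-2 - 6)/28) = 50*(40 - 8*1/28) = 50*(40 - 2/7) = 50*(278/7) = 13900/7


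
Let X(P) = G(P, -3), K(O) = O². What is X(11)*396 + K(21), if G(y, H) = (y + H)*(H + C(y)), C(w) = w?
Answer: 25785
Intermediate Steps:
G(y, H) = (H + y)² (G(y, H) = (y + H)*(H + y) = (H + y)*(H + y) = (H + y)²)
X(P) = 9 + P² - 6*P (X(P) = (-3)² + P² + 2*(-3)*P = 9 + P² - 6*P)
X(11)*396 + K(21) = (9 + 11² - 6*11)*396 + 21² = (9 + 121 - 66)*396 + 441 = 64*396 + 441 = 25344 + 441 = 25785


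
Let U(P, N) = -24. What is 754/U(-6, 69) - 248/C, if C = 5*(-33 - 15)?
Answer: -1823/60 ≈ -30.383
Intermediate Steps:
C = -240 (C = 5*(-48) = -240)
754/U(-6, 69) - 248/C = 754/(-24) - 248/(-240) = 754*(-1/24) - 248*(-1/240) = -377/12 + 31/30 = -1823/60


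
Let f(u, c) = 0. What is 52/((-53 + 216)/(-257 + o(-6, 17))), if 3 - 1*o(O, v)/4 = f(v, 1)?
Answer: -12740/163 ≈ -78.160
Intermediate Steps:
o(O, v) = 12 (o(O, v) = 12 - 4*0 = 12 + 0 = 12)
52/((-53 + 216)/(-257 + o(-6, 17))) = 52/((-53 + 216)/(-257 + 12)) = 52/(163/(-245)) = 52/(163*(-1/245)) = 52/(-163/245) = -245/163*52 = -12740/163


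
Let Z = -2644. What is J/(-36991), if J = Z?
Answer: 2644/36991 ≈ 0.071477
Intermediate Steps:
J = -2644
J/(-36991) = -2644/(-36991) = -2644*(-1/36991) = 2644/36991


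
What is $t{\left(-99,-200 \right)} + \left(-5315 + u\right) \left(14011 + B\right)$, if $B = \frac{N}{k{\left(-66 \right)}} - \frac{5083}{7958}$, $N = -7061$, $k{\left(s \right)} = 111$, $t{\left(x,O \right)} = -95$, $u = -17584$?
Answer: $- \frac{4088532397947}{12802} \approx -3.1937 \cdot 10^{8}$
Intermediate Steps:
$B = - \frac{2467637}{38406}$ ($B = - \frac{7061}{111} - \frac{5083}{7958} = \left(-7061\right) \frac{1}{111} - \frac{221}{346} = - \frac{7061}{111} - \frac{221}{346} = - \frac{2467637}{38406} \approx -64.251$)
$t{\left(-99,-200 \right)} + \left(-5315 + u\right) \left(14011 + B\right) = -95 + \left(-5315 - 17584\right) \left(14011 - \frac{2467637}{38406}\right) = -95 - \frac{4088531181757}{12802} = - \frac{4088532397947}{12802}$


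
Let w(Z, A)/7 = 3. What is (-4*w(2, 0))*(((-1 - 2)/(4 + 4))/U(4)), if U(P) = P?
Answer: 63/8 ≈ 7.8750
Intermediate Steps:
w(Z, A) = 21 (w(Z, A) = 7*3 = 21)
(-4*w(2, 0))*(((-1 - 2)/(4 + 4))/U(4)) = (-4*21)*(((-1 - 2)/(4 + 4))/4) = -84*(-3/8)/4 = -84*(-3*⅛)/4 = -(-63)/(2*4) = -84*(-3/32) = 63/8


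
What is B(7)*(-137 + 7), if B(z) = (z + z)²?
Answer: -25480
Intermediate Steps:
B(z) = 4*z² (B(z) = (2*z)² = 4*z²)
B(7)*(-137 + 7) = (4*7²)*(-137 + 7) = (4*49)*(-130) = 196*(-130) = -25480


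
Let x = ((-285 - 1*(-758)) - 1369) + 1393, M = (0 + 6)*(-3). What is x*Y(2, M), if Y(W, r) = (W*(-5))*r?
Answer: 89460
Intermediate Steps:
M = -18 (M = 6*(-3) = -18)
Y(W, r) = -5*W*r (Y(W, r) = (-5*W)*r = -5*W*r)
x = 497 (x = ((-285 + 758) - 1369) + 1393 = (473 - 1369) + 1393 = -896 + 1393 = 497)
x*Y(2, M) = 497*(-5*2*(-18)) = 497*180 = 89460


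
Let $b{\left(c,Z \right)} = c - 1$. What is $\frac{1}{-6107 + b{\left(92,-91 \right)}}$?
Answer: $- \frac{1}{6016} \approx -0.00016622$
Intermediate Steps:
$b{\left(c,Z \right)} = -1 + c$
$\frac{1}{-6107 + b{\left(92,-91 \right)}} = \frac{1}{-6107 + \left(-1 + 92\right)} = \frac{1}{-6107 + 91} = \frac{1}{-6016} = - \frac{1}{6016}$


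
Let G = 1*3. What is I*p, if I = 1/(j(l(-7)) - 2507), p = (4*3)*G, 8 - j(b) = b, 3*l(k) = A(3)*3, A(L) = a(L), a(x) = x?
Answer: -2/139 ≈ -0.014388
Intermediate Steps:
A(L) = L
l(k) = 3 (l(k) = (3*3)/3 = (⅓)*9 = 3)
j(b) = 8 - b
G = 3
p = 36 (p = (4*3)*3 = 12*3 = 36)
I = -1/2502 (I = 1/((8 - 1*3) - 2507) = 1/((8 - 3) - 2507) = 1/(5 - 2507) = 1/(-2502) = -1/2502 ≈ -0.00039968)
I*p = -1/2502*36 = -2/139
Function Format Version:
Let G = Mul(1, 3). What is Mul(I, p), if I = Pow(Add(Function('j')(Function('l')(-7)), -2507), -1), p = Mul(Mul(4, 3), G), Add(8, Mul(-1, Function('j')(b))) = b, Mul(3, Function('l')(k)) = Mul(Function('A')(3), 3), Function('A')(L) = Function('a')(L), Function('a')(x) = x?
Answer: Rational(-2, 139) ≈ -0.014388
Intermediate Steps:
Function('A')(L) = L
Function('l')(k) = 3 (Function('l')(k) = Mul(Rational(1, 3), Mul(3, 3)) = Mul(Rational(1, 3), 9) = 3)
Function('j')(b) = Add(8, Mul(-1, b))
G = 3
p = 36 (p = Mul(Mul(4, 3), 3) = Mul(12, 3) = 36)
I = Rational(-1, 2502) (I = Pow(Add(Add(8, Mul(-1, 3)), -2507), -1) = Pow(Add(Add(8, -3), -2507), -1) = Pow(Add(5, -2507), -1) = Pow(-2502, -1) = Rational(-1, 2502) ≈ -0.00039968)
Mul(I, p) = Mul(Rational(-1, 2502), 36) = Rational(-2, 139)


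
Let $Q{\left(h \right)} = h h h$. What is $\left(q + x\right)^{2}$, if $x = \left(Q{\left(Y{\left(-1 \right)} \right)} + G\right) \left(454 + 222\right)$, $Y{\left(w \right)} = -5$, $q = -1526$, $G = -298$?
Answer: $82641300676$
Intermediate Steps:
$Q{\left(h \right)} = h^{3}$ ($Q{\left(h \right)} = h^{2} h = h^{3}$)
$x = -285948$ ($x = \left(\left(-5\right)^{3} - 298\right) \left(454 + 222\right) = \left(-125 - 298\right) 676 = \left(-423\right) 676 = -285948$)
$\left(q + x\right)^{2} = \left(-1526 - 285948\right)^{2} = \left(-287474\right)^{2} = 82641300676$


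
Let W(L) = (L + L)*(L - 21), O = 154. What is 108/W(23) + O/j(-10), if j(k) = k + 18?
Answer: 1879/92 ≈ 20.424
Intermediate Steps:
j(k) = 18 + k
W(L) = 2*L*(-21 + L) (W(L) = (2*L)*(-21 + L) = 2*L*(-21 + L))
108/W(23) + O/j(-10) = 108/((2*23*(-21 + 23))) + 154/(18 - 10) = 108/((2*23*2)) + 154/8 = 108/92 + 154*(1/8) = 108*(1/92) + 77/4 = 27/23 + 77/4 = 1879/92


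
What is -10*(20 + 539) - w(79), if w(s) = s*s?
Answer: -11831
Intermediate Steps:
w(s) = s²
-10*(20 + 539) - w(79) = -10*(20 + 539) - 1*79² = -10*559 - 1*6241 = -5590 - 6241 = -11831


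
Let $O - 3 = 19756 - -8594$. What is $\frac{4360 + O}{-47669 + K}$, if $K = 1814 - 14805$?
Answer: $- \frac{32713}{60660} \approx -0.53928$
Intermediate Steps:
$O = 28353$ ($O = 3 + \left(19756 - -8594\right) = 3 + \left(19756 + 8594\right) = 3 + 28350 = 28353$)
$K = -12991$ ($K = 1814 - 14805 = -12991$)
$\frac{4360 + O}{-47669 + K} = \frac{4360 + 28353}{-47669 - 12991} = \frac{32713}{-60660} = 32713 \left(- \frac{1}{60660}\right) = - \frac{32713}{60660}$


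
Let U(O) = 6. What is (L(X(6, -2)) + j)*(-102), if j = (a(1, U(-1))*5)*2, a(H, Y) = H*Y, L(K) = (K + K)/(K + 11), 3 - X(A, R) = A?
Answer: -12087/2 ≈ -6043.5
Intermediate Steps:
X(A, R) = 3 - A
L(K) = 2*K/(11 + K) (L(K) = (2*K)/(11 + K) = 2*K/(11 + K))
j = 60 (j = ((1*6)*5)*2 = (6*5)*2 = 30*2 = 60)
(L(X(6, -2)) + j)*(-102) = (2*(3 - 1*6)/(11 + (3 - 1*6)) + 60)*(-102) = (2*(3 - 6)/(11 + (3 - 6)) + 60)*(-102) = (2*(-3)/(11 - 3) + 60)*(-102) = (2*(-3)/8 + 60)*(-102) = (2*(-3)*(1/8) + 60)*(-102) = (-3/4 + 60)*(-102) = (237/4)*(-102) = -12087/2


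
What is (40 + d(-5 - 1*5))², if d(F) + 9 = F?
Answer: 441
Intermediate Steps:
d(F) = -9 + F
(40 + d(-5 - 1*5))² = (40 + (-9 + (-5 - 1*5)))² = (40 + (-9 + (-5 - 5)))² = (40 + (-9 - 10))² = (40 - 19)² = 21² = 441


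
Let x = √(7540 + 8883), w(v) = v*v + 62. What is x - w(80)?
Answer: -6462 + √16423 ≈ -6333.8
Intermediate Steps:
w(v) = 62 + v² (w(v) = v² + 62 = 62 + v²)
x = √16423 ≈ 128.15
x - w(80) = √16423 - (62 + 80²) = √16423 - (62 + 6400) = √16423 - 1*6462 = √16423 - 6462 = -6462 + √16423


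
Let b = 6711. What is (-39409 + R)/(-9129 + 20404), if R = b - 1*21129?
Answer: -53827/11275 ≈ -4.7740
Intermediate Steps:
R = -14418 (R = 6711 - 1*21129 = 6711 - 21129 = -14418)
(-39409 + R)/(-9129 + 20404) = (-39409 - 14418)/(-9129 + 20404) = -53827/11275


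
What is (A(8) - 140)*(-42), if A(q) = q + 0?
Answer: 5544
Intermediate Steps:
A(q) = q
(A(8) - 140)*(-42) = (8 - 140)*(-42) = -132*(-42) = 5544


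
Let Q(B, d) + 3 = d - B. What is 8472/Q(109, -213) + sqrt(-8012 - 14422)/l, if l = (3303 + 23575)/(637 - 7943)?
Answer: -8472/325 - 3653*I*sqrt(22434)/13439 ≈ -26.068 - 40.713*I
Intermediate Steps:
l = -13439/3653 (l = 26878/(-7306) = 26878*(-1/7306) = -13439/3653 ≈ -3.6789)
Q(B, d) = -3 + d - B (Q(B, d) = -3 + (d - B) = -3 + d - B)
8472/Q(109, -213) + sqrt(-8012 - 14422)/l = 8472/(-3 - 213 - 1*109) + sqrt(-8012 - 14422)/(-13439/3653) = 8472/(-3 - 213 - 109) + sqrt(-22434)*(-3653/13439) = 8472/(-325) + (I*sqrt(22434))*(-3653/13439) = 8472*(-1/325) - 3653*I*sqrt(22434)/13439 = -8472/325 - 3653*I*sqrt(22434)/13439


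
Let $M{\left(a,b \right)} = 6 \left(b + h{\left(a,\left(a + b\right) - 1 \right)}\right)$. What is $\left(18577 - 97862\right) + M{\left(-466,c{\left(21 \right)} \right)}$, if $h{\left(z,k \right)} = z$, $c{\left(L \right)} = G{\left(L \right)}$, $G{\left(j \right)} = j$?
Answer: $-81955$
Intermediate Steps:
$c{\left(L \right)} = L$
$M{\left(a,b \right)} = 6 a + 6 b$ ($M{\left(a,b \right)} = 6 \left(b + a\right) = 6 \left(a + b\right) = 6 a + 6 b$)
$\left(18577 - 97862\right) + M{\left(-466,c{\left(21 \right)} \right)} = \left(18577 - 97862\right) + \left(6 \left(-466\right) + 6 \cdot 21\right) = -79285 + \left(-2796 + 126\right) = -79285 - 2670 = -81955$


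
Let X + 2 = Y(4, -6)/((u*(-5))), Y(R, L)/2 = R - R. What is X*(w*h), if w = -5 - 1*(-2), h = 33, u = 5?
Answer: 198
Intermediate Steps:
Y(R, L) = 0 (Y(R, L) = 2*(R - R) = 2*0 = 0)
w = -3 (w = -5 + 2 = -3)
X = -2 (X = -2 + 0/((5*(-5))) = -2 + 0/(-25) = -2 + 0*(-1/25) = -2 + 0 = -2)
X*(w*h) = -(-6)*33 = -2*(-99) = 198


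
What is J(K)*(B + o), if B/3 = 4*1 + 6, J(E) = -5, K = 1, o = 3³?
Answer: -285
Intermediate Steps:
o = 27
B = 30 (B = 3*(4*1 + 6) = 3*(4 + 6) = 3*10 = 30)
J(K)*(B + o) = -5*(30 + 27) = -5*57 = -285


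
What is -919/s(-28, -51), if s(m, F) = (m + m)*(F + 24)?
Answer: -919/1512 ≈ -0.60780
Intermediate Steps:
s(m, F) = 2*m*(24 + F) (s(m, F) = (2*m)*(24 + F) = 2*m*(24 + F))
-919/s(-28, -51) = -919*(-1/(56*(24 - 51))) = -919/(2*(-28)*(-27)) = -919/1512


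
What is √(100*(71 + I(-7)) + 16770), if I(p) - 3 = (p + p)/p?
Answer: √24370 ≈ 156.11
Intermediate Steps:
I(p) = 5 (I(p) = 3 + (p + p)/p = 3 + (2*p)/p = 3 + 2 = 5)
√(100*(71 + I(-7)) + 16770) = √(100*(71 + 5) + 16770) = √(100*76 + 16770) = √(7600 + 16770) = √24370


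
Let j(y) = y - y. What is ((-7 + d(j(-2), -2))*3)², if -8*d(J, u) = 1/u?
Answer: 110889/256 ≈ 433.16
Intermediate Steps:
j(y) = 0
d(J, u) = -1/(8*u)
((-7 + d(j(-2), -2))*3)² = ((-7 - ⅛/(-2))*3)² = ((-7 - ⅛*(-½))*3)² = ((-7 + 1/16)*3)² = (-111/16*3)² = (-333/16)² = 110889/256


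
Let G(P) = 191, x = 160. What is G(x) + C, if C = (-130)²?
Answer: 17091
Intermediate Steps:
C = 16900
G(x) + C = 191 + 16900 = 17091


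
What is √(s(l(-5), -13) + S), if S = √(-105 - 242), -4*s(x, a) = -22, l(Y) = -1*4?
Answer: √(22 + 4*I*√347)/2 ≈ 3.5301 + 2.6385*I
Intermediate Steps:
l(Y) = -4
s(x, a) = 11/2 (s(x, a) = -¼*(-22) = 11/2)
S = I*√347 (S = √(-347) = I*√347 ≈ 18.628*I)
√(s(l(-5), -13) + S) = √(11/2 + I*√347)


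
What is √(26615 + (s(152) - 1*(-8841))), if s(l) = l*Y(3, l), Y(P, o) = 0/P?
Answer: 8*√554 ≈ 188.30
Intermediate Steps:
Y(P, o) = 0
s(l) = 0 (s(l) = l*0 = 0)
√(26615 + (s(152) - 1*(-8841))) = √(26615 + (0 - 1*(-8841))) = √(26615 + (0 + 8841)) = √(26615 + 8841) = √35456 = 8*√554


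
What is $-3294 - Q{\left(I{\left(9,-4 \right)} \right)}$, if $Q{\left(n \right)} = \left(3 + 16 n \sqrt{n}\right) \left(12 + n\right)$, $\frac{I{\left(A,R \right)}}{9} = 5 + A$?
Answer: $-3708 - 834624 \sqrt{14} \approx -3.1266 \cdot 10^{6}$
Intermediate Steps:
$I{\left(A,R \right)} = 45 + 9 A$ ($I{\left(A,R \right)} = 9 \left(5 + A\right) = 45 + 9 A$)
$Q{\left(n \right)} = \left(3 + 16 n^{\frac{3}{2}}\right) \left(12 + n\right)$
$-3294 - Q{\left(I{\left(9,-4 \right)} \right)} = -3294 - \left(36 + 3 \left(45 + 9 \cdot 9\right) + 16 \left(45 + 9 \cdot 9\right)^{\frac{5}{2}} + 192 \left(45 + 9 \cdot 9\right)^{\frac{3}{2}}\right) = -3294 - \left(36 + 3 \left(45 + 81\right) + 16 \left(45 + 81\right)^{\frac{5}{2}} + 192 \left(45 + 81\right)^{\frac{3}{2}}\right) = -3294 - \left(36 + 3 \cdot 126 + 16 \cdot 126^{\frac{5}{2}} + 192 \cdot 126^{\frac{3}{2}}\right) = -3294 - \left(36 + 378 + 16 \cdot 47628 \sqrt{14} + 192 \cdot 378 \sqrt{14}\right) = -3294 - \left(36 + 378 + 762048 \sqrt{14} + 72576 \sqrt{14}\right) = -3294 - \left(414 + 834624 \sqrt{14}\right) = -3708 - 834624 \sqrt{14}$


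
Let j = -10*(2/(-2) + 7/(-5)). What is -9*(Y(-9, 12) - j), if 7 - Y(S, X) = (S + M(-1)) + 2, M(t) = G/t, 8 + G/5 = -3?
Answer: 585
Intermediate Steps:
G = -55 (G = -40 + 5*(-3) = -40 - 15 = -55)
M(t) = -55/t
Y(S, X) = -50 - S (Y(S, X) = 7 - ((S - 55/(-1)) + 2) = 7 - ((S - 55*(-1)) + 2) = 7 - ((S + 55) + 2) = 7 - ((55 + S) + 2) = 7 - (57 + S) = 7 + (-57 - S) = -50 - S)
j = 24 (j = -10*(2*(-½) + 7*(-⅕)) = -10*(-1 - 7/5) = -10*(-12/5) = 24)
-9*(Y(-9, 12) - j) = -9*((-50 - 1*(-9)) - 1*24) = -9*((-50 + 9) - 24) = -9*(-41 - 24) = -9*(-65) = 585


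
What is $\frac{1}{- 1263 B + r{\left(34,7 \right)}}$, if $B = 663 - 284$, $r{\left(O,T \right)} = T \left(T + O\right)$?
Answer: $- \frac{1}{478390} \approx -2.0903 \cdot 10^{-6}$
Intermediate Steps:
$r{\left(O,T \right)} = T \left(O + T\right)$
$B = 379$ ($B = 663 - 284 = 379$)
$\frac{1}{- 1263 B + r{\left(34,7 \right)}} = \frac{1}{\left(-1263\right) 379 + 7 \left(34 + 7\right)} = \frac{1}{-478677 + 7 \cdot 41} = \frac{1}{-478677 + 287} = \frac{1}{-478390} = - \frac{1}{478390}$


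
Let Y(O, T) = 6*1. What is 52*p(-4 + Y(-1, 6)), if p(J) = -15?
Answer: -780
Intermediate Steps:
Y(O, T) = 6
52*p(-4 + Y(-1, 6)) = 52*(-15) = -780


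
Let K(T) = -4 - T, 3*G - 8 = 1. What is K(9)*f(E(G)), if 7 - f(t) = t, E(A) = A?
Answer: -52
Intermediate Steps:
G = 3 (G = 8/3 + (⅓)*1 = 8/3 + ⅓ = 3)
f(t) = 7 - t
K(9)*f(E(G)) = (-4 - 1*9)*(7 - 1*3) = (-4 - 9)*(7 - 3) = -13*4 = -52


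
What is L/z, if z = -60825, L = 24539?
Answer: -24539/60825 ≈ -0.40344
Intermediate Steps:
L/z = 24539/(-60825) = 24539*(-1/60825) = -24539/60825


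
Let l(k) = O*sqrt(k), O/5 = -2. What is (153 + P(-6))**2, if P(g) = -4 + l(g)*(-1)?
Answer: 21601 + 2980*I*sqrt(6) ≈ 21601.0 + 7299.5*I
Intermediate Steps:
O = -10 (O = 5*(-2) = -10)
l(k) = -10*sqrt(k)
P(g) = -4 + 10*sqrt(g) (P(g) = -4 - 10*sqrt(g)*(-1) = -4 + 10*sqrt(g))
(153 + P(-6))**2 = (153 + (-4 + 10*sqrt(-6)))**2 = (153 + (-4 + 10*(I*sqrt(6))))**2 = (153 + (-4 + 10*I*sqrt(6)))**2 = (149 + 10*I*sqrt(6))**2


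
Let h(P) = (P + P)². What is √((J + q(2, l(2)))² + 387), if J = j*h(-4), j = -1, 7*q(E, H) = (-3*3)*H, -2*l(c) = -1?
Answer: √894877/14 ≈ 67.570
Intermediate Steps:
l(c) = ½ (l(c) = -½*(-1) = ½)
q(E, H) = -9*H/7 (q(E, H) = ((-3*3)*H)/7 = (-9*H)/7 = -9*H/7)
h(P) = 4*P² (h(P) = (2*P)² = 4*P²)
J = -64 (J = -4*(-4)² = -4*16 = -1*64 = -64)
√((J + q(2, l(2)))² + 387) = √((-64 - 9/7*½)² + 387) = √((-64 - 9/14)² + 387) = √((-905/14)² + 387) = √(819025/196 + 387) = √(894877/196) = √894877/14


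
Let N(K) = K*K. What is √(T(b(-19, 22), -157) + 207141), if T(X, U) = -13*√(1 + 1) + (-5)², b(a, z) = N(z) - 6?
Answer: √(207166 - 13*√2) ≈ 455.13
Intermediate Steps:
N(K) = K²
b(a, z) = -6 + z² (b(a, z) = z² - 6 = -6 + z²)
T(X, U) = 25 - 13*√2 (T(X, U) = -13*√2 + 25 = 25 - 13*√2)
√(T(b(-19, 22), -157) + 207141) = √((25 - 13*√2) + 207141) = √(207166 - 13*√2)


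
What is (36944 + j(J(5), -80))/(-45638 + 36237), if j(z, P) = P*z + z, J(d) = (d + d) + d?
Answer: -35759/9401 ≈ -3.8037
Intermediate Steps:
J(d) = 3*d (J(d) = 2*d + d = 3*d)
j(z, P) = z + P*z
(36944 + j(J(5), -80))/(-45638 + 36237) = (36944 + (3*5)*(1 - 80))/(-45638 + 36237) = (36944 + 15*(-79))/(-9401) = (36944 - 1185)*(-1/9401) = 35759*(-1/9401) = -35759/9401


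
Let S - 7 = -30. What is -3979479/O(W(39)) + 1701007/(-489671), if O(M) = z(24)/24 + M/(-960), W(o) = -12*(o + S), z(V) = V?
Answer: -463961310147/139906 ≈ -3.3162e+6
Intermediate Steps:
S = -23 (S = 7 - 30 = -23)
W(o) = 276 - 12*o (W(o) = -12*(o - 23) = -12*(-23 + o) = 276 - 12*o)
O(M) = 1 - M/960 (O(M) = 24/24 + M/(-960) = 24*(1/24) + M*(-1/960) = 1 - M/960)
-3979479/O(W(39)) + 1701007/(-489671) = -3979479/(1 - (276 - 12*39)/960) + 1701007/(-489671) = -3979479/(1 - (276 - 468)/960) + 1701007*(-1/489671) = -3979479/(1 - 1/960*(-192)) - 243001/69953 = -3979479/(1 + 1/5) - 243001/69953 = -3979479/6/5 - 243001/69953 = -3979479*5/6 - 243001/69953 = -6632465/2 - 243001/69953 = -463961310147/139906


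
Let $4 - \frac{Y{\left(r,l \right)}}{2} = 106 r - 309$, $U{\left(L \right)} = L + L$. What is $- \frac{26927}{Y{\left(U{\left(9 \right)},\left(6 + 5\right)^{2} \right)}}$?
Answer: $\frac{26927}{3190} \approx 8.4411$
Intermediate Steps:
$U{\left(L \right)} = 2 L$
$Y{\left(r,l \right)} = 626 - 212 r$ ($Y{\left(r,l \right)} = 8 - 2 \left(106 r - 309\right) = 8 - 2 \left(-309 + 106 r\right) = 8 - \left(-618 + 212 r\right) = 626 - 212 r$)
$- \frac{26927}{Y{\left(U{\left(9 \right)},\left(6 + 5\right)^{2} \right)}} = - \frac{26927}{626 - 212 \cdot 2 \cdot 9} = - \frac{26927}{626 - 3816} = - \frac{26927}{-3190} = \left(-26927\right) \left(- \frac{1}{3190}\right) = \frac{26927}{3190}$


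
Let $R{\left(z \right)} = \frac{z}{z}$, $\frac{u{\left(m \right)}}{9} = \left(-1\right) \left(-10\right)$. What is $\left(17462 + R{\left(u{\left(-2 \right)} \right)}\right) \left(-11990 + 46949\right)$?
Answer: $610489017$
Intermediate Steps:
$u{\left(m \right)} = 90$ ($u{\left(m \right)} = 9 \left(\left(-1\right) \left(-10\right)\right) = 9 \cdot 10 = 90$)
$R{\left(z \right)} = 1$
$\left(17462 + R{\left(u{\left(-2 \right)} \right)}\right) \left(-11990 + 46949\right) = \left(17462 + 1\right) \left(-11990 + 46949\right) = 17463 \cdot 34959 = 610489017$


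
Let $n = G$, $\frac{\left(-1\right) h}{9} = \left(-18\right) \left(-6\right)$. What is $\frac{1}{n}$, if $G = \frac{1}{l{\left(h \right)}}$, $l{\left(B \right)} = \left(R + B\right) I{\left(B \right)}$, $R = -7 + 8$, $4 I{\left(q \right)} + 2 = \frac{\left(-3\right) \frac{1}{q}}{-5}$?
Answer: $\frac{3147011}{6480} \approx 485.65$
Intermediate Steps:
$h = -972$ ($h = - 9 \left(\left(-18\right) \left(-6\right)\right) = \left(-9\right) 108 = -972$)
$I{\left(q \right)} = - \frac{1}{2} + \frac{3}{20 q}$ ($I{\left(q \right)} = - \frac{1}{2} + \frac{- \frac{3}{q} \frac{1}{-5}}{4} = - \frac{1}{2} + \frac{- \frac{3}{q} \left(- \frac{1}{5}\right)}{4} = - \frac{1}{2} + \frac{\frac{3}{5} \frac{1}{q}}{4} = - \frac{1}{2} + \frac{3}{20 q}$)
$R = 1$
$l{\left(B \right)} = \frac{\left(1 + B\right) \left(3 - 10 B\right)}{20 B}$ ($l{\left(B \right)} = \left(1 + B\right) \frac{3 - 10 B}{20 B} = \frac{\left(1 + B\right) \left(3 - 10 B\right)}{20 B}$)
$G = \frac{6480}{3147011}$ ($G = \frac{1}{- \frac{7}{20} - -486 + \frac{3}{20 \left(-972\right)}} = \frac{1}{- \frac{7}{20} + 486 + \frac{3}{20} \left(- \frac{1}{972}\right)} = \frac{1}{- \frac{7}{20} + 486 - \frac{1}{6480}} = \frac{1}{\frac{3147011}{6480}} = \frac{6480}{3147011} \approx 0.0020591$)
$n = \frac{6480}{3147011} \approx 0.0020591$
$\frac{1}{n} = \frac{1}{\frac{6480}{3147011}} = \frac{3147011}{6480}$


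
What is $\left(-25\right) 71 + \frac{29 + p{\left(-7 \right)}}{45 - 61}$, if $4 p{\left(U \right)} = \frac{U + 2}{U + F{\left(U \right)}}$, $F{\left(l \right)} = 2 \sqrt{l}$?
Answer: $- \frac{1250881}{704} - \frac{5 i \sqrt{7}}{2464} \approx -1776.8 - 0.0053688 i$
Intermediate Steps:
$p{\left(U \right)} = \frac{2 + U}{4 \left(U + 2 \sqrt{U}\right)}$ ($p{\left(U \right)} = \frac{\left(U + 2\right) \frac{1}{U + 2 \sqrt{U}}}{4} = \frac{\left(2 + U\right) \frac{1}{U + 2 \sqrt{U}}}{4} = \frac{\frac{1}{U + 2 \sqrt{U}} \left(2 + U\right)}{4} = \frac{2 + U}{4 \left(U + 2 \sqrt{U}\right)}$)
$\left(-25\right) 71 + \frac{29 + p{\left(-7 \right)}}{45 - 61} = \left(-25\right) 71 + \frac{29 + \frac{2 - 7}{4 \left(-7 + 2 \sqrt{-7}\right)}}{45 - 61} = -1775 + \frac{29 + \frac{1}{4} \frac{1}{-7 + 2 i \sqrt{7}} \left(-5\right)}{-16} = -1775 + \left(29 + \frac{1}{4} \frac{1}{-7 + 2 i \sqrt{7}} \left(-5\right)\right) \left(- \frac{1}{16}\right) = -1775 + \left(29 - \frac{5}{4 \left(-7 + 2 i \sqrt{7}\right)}\right) \left(- \frac{1}{16}\right) = -1775 - \left(\frac{29}{16} - \frac{5}{64 \left(-7 + 2 i \sqrt{7}\right)}\right) = - \frac{28429}{16} + \frac{5}{64 \left(-7 + 2 i \sqrt{7}\right)}$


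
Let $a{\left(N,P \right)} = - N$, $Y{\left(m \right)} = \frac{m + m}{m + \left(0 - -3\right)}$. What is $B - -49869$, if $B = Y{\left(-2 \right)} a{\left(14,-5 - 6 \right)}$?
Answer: $49925$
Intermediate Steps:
$Y{\left(m \right)} = \frac{2 m}{3 + m}$ ($Y{\left(m \right)} = \frac{2 m}{m + \left(0 + 3\right)} = \frac{2 m}{m + 3} = \frac{2 m}{3 + m}$)
$B = 56$ ($B = 2 \left(-2\right) \frac{1}{3 - 2} \left(\left(-1\right) 14\right) = 2 \left(-2\right) 1^{-1} \left(-14\right) = 2 \left(-2\right) 1 \left(-14\right) = \left(-4\right) \left(-14\right) = 56$)
$B - -49869 = 56 - -49869 = 56 + 49869 = 49925$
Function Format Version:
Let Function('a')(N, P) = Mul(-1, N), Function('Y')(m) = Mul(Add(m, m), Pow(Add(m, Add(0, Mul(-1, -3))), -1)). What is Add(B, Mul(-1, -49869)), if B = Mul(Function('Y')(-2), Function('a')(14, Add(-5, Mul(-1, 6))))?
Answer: 49925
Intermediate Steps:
Function('Y')(m) = Mul(2, m, Pow(Add(3, m), -1)) (Function('Y')(m) = Mul(Mul(2, m), Pow(Add(m, Add(0, 3)), -1)) = Mul(Mul(2, m), Pow(Add(m, 3), -1)) = Mul(Mul(2, m), Pow(Add(3, m), -1)) = Mul(2, m, Pow(Add(3, m), -1)))
B = 56 (B = Mul(Mul(2, -2, Pow(Add(3, -2), -1)), Mul(-1, 14)) = Mul(Mul(2, -2, Pow(1, -1)), -14) = Mul(Mul(2, -2, 1), -14) = Mul(-4, -14) = 56)
Add(B, Mul(-1, -49869)) = Add(56, Mul(-1, -49869)) = Add(56, 49869) = 49925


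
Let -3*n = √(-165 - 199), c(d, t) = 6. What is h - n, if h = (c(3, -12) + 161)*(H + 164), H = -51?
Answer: 18871 + 2*I*√91/3 ≈ 18871.0 + 6.3596*I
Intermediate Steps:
n = -2*I*√91/3 (n = -√(-165 - 199)/3 = -2*I*√91/3 ≈ -6.3596*I)
h = 18871 (h = (6 + 161)*(-51 + 164) = 167*113 = 18871)
h - n = 18871 - (-2)*I*√91/3 = 18871 + 2*I*√91/3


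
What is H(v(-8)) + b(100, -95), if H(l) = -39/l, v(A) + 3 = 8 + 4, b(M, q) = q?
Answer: -298/3 ≈ -99.333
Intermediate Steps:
v(A) = 9 (v(A) = -3 + (8 + 4) = -3 + 12 = 9)
H(v(-8)) + b(100, -95) = -39/9 - 95 = -39*⅑ - 95 = -13/3 - 95 = -298/3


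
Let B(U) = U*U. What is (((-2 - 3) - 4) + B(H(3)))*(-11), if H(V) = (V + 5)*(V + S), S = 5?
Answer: -44957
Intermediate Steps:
H(V) = (5 + V)² (H(V) = (V + 5)*(V + 5) = (5 + V)*(5 + V) = (5 + V)²)
B(U) = U²
(((-2 - 3) - 4) + B(H(3)))*(-11) = (((-2 - 3) - 4) + (25 + 3² + 10*3)²)*(-11) = ((-5 - 4) + (25 + 9 + 30)²)*(-11) = (-9 + 64²)*(-11) = (-9 + 4096)*(-11) = 4087*(-11) = -44957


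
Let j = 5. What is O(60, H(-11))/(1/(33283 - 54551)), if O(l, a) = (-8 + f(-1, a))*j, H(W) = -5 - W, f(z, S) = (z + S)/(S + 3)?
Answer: 7124780/9 ≈ 7.9164e+5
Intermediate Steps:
f(z, S) = (S + z)/(3 + S)
O(l, a) = -40 + 5*(-1 + a)/(3 + a) (O(l, a) = (-8 + (a - 1)/(3 + a))*5 = (-8 + (-1 + a)/(3 + a))*5 = -40 + 5*(-1 + a)/(3 + a))
O(60, H(-11))/(1/(33283 - 54551)) = (5*(-25 - 7*(-5 - 1*(-11)))/(3 + (-5 - 1*(-11))))/(1/(33283 - 54551)) = (5*(-25 - 7*(-5 + 11))/(3 + (-5 + 11)))/(1/(-21268)) = (5*(-25 - 7*6)/(3 + 6))/(-1/21268) = (5*(-25 - 42)/9)*(-21268) = (5*(⅑)*(-67))*(-21268) = -335/9*(-21268) = 7124780/9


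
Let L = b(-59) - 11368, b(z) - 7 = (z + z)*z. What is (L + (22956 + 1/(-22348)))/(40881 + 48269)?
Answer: 82942367/398464840 ≈ 0.20815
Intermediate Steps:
b(z) = 7 + 2*z**2 (b(z) = 7 + (z + z)*z = 7 + (2*z)*z = 7 + 2*z**2)
L = -4399 (L = (7 + 2*(-59)**2) - 11368 = (7 + 2*3481) - 11368 = (7 + 6962) - 11368 = 6969 - 11368 = -4399)
(L + (22956 + 1/(-22348)))/(40881 + 48269) = (-4399 + (22956 + 1/(-22348)))/(40881 + 48269) = (-4399 + (22956 - 1/22348))/89150 = (-4399 + 513020687/22348)*(1/89150) = (414711835/22348)*(1/89150) = 82942367/398464840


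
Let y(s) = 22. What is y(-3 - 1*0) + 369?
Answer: 391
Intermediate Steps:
y(-3 - 1*0) + 369 = 22 + 369 = 391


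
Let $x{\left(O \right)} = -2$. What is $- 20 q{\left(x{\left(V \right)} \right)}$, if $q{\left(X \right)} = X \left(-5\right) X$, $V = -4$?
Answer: $400$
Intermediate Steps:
$q{\left(X \right)} = - 5 X^{2}$ ($q{\left(X \right)} = - 5 X X = - 5 X^{2}$)
$- 20 q{\left(x{\left(V \right)} \right)} = - 20 \left(- 5 \left(-2\right)^{2}\right) = - 20 \left(\left(-5\right) 4\right) = \left(-20\right) \left(-20\right) = 400$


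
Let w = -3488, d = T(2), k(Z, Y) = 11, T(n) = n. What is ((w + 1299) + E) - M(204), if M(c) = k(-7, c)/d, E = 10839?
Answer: 17289/2 ≈ 8644.5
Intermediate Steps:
d = 2
M(c) = 11/2
((w + 1299) + E) - M(204) = ((-3488 + 1299) + 10839) - 1*11/2 = (-2189 + 10839) - 11/2 = 8650 - 11/2 = 17289/2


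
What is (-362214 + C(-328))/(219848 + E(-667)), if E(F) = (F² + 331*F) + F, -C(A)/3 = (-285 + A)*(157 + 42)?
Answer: 3747/443293 ≈ 0.0084527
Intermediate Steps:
C(A) = 170145 - 597*A (C(A) = -3*(-285 + A)*(157 + 42) = -3*(-285 + A)*199 = -3*(-56715 + 199*A) = 170145 - 597*A)
E(F) = F² + 332*F
(-362214 + C(-328))/(219848 + E(-667)) = (-362214 + (170145 - 597*(-328)))/(219848 - 667*(332 - 667)) = (-362214 + (170145 + 195816))/(219848 - 667*(-335)) = (-362214 + 365961)/(219848 + 223445) = 3747/443293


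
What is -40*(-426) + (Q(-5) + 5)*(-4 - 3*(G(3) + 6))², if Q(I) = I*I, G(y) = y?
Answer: 45870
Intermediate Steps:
Q(I) = I²
-40*(-426) + (Q(-5) + 5)*(-4 - 3*(G(3) + 6))² = -40*(-426) + ((-5)² + 5)*(-4 - 3*(3 + 6))² = 17040 + (25 + 5)*(-4 - 3*9)² = 17040 + 30*(-4 - 27)² = 17040 + 30*(-31)² = 17040 + 30*961 = 17040 + 28830 = 45870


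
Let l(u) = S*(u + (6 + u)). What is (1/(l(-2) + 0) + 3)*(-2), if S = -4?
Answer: -23/4 ≈ -5.7500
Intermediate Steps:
l(u) = -24 - 8*u (l(u) = -4*(u + (6 + u)) = -4*(6 + 2*u) = -24 - 8*u)
(1/(l(-2) + 0) + 3)*(-2) = (1/((-24 - 8*(-2)) + 0) + 3)*(-2) = (1/((-24 + 16) + 0) + 3)*(-2) = (1/(-8 + 0) + 3)*(-2) = (1/(-8) + 3)*(-2) = (-⅛ + 3)*(-2) = (23/8)*(-2) = -23/4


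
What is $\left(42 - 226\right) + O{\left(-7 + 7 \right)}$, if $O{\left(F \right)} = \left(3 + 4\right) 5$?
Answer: $-149$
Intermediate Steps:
$O{\left(F \right)} = 35$ ($O{\left(F \right)} = 7 \cdot 5 = 35$)
$\left(42 - 226\right) + O{\left(-7 + 7 \right)} = \left(42 - 226\right) + 35 = -184 + 35 = -149$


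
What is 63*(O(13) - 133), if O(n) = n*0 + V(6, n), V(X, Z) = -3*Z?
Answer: -10836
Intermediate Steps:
O(n) = -3*n (O(n) = n*0 - 3*n = 0 - 3*n = -3*n)
63*(O(13) - 133) = 63*(-3*13 - 133) = 63*(-39 - 133) = 63*(-172) = -10836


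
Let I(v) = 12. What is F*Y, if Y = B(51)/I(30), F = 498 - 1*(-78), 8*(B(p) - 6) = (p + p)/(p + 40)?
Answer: 26820/91 ≈ 294.73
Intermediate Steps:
B(p) = 6 + p/(4*(40 + p)) (B(p) = 6 + ((p + p)/(p + 40))/8 = 6 + ((2*p)/(40 + p))/8 = 6 + (2*p/(40 + p))/8 = 6 + p/(4*(40 + p)))
F = 576 (F = 498 + 78 = 576)
Y = 745/1456 (Y = (5*(192 + 5*51)/(4*(40 + 51)))/12 = ((5/4)*(192 + 255)/91)*(1/12) = ((5/4)*(1/91)*447)*(1/12) = (2235/364)*(1/12) = 745/1456 ≈ 0.51168)
F*Y = 576*(745/1456) = 26820/91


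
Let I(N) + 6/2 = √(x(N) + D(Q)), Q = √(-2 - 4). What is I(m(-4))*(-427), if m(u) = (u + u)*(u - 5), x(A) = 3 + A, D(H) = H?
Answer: 1281 - 427*√(75 + I*√6) ≈ -2417.4 - 60.379*I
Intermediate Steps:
Q = I*√6 (Q = √(-6) = I*√6 ≈ 2.4495*I)
m(u) = 2*u*(-5 + u) (m(u) = (2*u)*(-5 + u) = 2*u*(-5 + u))
I(N) = -3 + √(3 + N + I*√6) (I(N) = -3 + √((3 + N) + I*√6) = -3 + √(3 + N + I*√6))
I(m(-4))*(-427) = (-3 + √(3 + 2*(-4)*(-5 - 4) + I*√6))*(-427) = (-3 + √(3 + 2*(-4)*(-9) + I*√6))*(-427) = (-3 + √(3 + 72 + I*√6))*(-427) = (-3 + √(75 + I*√6))*(-427) = 1281 - 427*√(75 + I*√6)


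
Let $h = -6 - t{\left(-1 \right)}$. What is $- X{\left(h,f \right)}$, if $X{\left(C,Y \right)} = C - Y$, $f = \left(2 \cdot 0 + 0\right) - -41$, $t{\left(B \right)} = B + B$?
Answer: $45$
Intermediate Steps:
$t{\left(B \right)} = 2 B$
$h = -4$ ($h = -6 - 2 \left(-1\right) = -6 - -2 = -6 + 2 = -4$)
$f = 41$ ($f = \left(0 + 0\right) + 41 = 0 + 41 = 41$)
$- X{\left(h,f \right)} = - (-4 - 41) = \left(-1\right) \left(-45\right) = 45$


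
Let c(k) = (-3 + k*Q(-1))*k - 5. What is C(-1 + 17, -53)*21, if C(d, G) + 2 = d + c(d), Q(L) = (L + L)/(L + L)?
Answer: 4557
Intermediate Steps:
Q(L) = 1 (Q(L) = (2*L)/((2*L)) = (2*L)*(1/(2*L)) = 1)
c(k) = -5 + k*(-3 + k) (c(k) = (-3 + k*1)*k - 5 = (-3 + k)*k - 5 = k*(-3 + k) - 5 = -5 + k*(-3 + k))
C(d, G) = -7 + d² - 2*d (C(d, G) = -2 + (d + (-5 + d² - 3*d)) = -2 + (-5 + d² - 2*d) = -7 + d² - 2*d)
C(-1 + 17, -53)*21 = (-7 + (-1 + 17)² - 2*(-1 + 17))*21 = (-7 + 16² - 2*16)*21 = (-7 + 256 - 32)*21 = 217*21 = 4557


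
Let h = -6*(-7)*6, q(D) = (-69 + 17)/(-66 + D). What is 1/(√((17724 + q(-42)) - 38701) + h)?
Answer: 3402/1140487 - 3*I*√1699098/2280974 ≈ 0.0029829 - 0.0017144*I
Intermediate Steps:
q(D) = -52/(-66 + D)
h = 252 (h = 42*6 = 252)
1/(√((17724 + q(-42)) - 38701) + h) = 1/(√((17724 - 52/(-66 - 42)) - 38701) + 252) = 1/(√((17724 - 52/(-108)) - 38701) + 252) = 1/(√((17724 - 52*(-1/108)) - 38701) + 252) = 1/(√((17724 + 13/27) - 38701) + 252) = 1/(√(478561/27 - 38701) + 252) = 1/(√(-566366/27) + 252) = 1/(I*√1699098/9 + 252) = 1/(252 + I*√1699098/9)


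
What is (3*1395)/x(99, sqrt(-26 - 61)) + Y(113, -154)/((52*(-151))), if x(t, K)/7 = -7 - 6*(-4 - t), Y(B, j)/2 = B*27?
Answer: 20007/99358 ≈ 0.20136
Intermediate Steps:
Y(B, j) = 54*B (Y(B, j) = 2*(B*27) = 2*(27*B) = 54*B)
x(t, K) = 119 + 42*t (x(t, K) = 7*(-7 - 6*(-4 - t)) = 7*(-7 + (24 + 6*t)) = 7*(17 + 6*t) = 119 + 42*t)
(3*1395)/x(99, sqrt(-26 - 61)) + Y(113, -154)/((52*(-151))) = (3*1395)/(119 + 42*99) + (54*113)/((52*(-151))) = 4185/(119 + 4158) + 6102/(-7852) = 4185/4277 + 6102*(-1/7852) = 4185*(1/4277) - 3051/3926 = 4185/4277 - 3051/3926 = 20007/99358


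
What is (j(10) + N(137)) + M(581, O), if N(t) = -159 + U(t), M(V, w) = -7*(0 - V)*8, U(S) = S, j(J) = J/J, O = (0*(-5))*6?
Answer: 32515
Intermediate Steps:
O = 0 (O = 0*6 = 0)
j(J) = 1
M(V, w) = 56*V (M(V, w) = -(-7)*V*8 = (7*V)*8 = 56*V)
N(t) = -159 + t
(j(10) + N(137)) + M(581, O) = (1 + (-159 + 137)) + 56*581 = (1 - 22) + 32536 = -21 + 32536 = 32515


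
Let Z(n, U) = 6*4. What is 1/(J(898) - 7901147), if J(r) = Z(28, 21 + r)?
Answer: -1/7901123 ≈ -1.2656e-7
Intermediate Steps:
Z(n, U) = 24
J(r) = 24
1/(J(898) - 7901147) = 1/(24 - 7901147) = 1/(-7901123) = -1/7901123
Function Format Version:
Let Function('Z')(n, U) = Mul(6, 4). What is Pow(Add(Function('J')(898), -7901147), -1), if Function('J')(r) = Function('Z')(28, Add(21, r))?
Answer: Rational(-1, 7901123) ≈ -1.2656e-7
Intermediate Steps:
Function('Z')(n, U) = 24
Function('J')(r) = 24
Pow(Add(Function('J')(898), -7901147), -1) = Pow(Add(24, -7901147), -1) = Pow(-7901123, -1) = Rational(-1, 7901123)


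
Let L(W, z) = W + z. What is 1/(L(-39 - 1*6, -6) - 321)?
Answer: -1/372 ≈ -0.0026882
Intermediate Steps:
1/(L(-39 - 1*6, -6) - 321) = 1/(((-39 - 1*6) - 6) - 321) = 1/(((-39 - 6) - 6) - 321) = 1/((-45 - 6) - 321) = 1/(-51 - 321) = 1/(-372) = -1/372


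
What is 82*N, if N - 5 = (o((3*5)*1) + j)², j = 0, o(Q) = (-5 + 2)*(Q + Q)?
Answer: 664610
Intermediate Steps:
o(Q) = -6*Q
N = 8105 (N = 5 + (-6*3*5 + 0)² = 5 + (-90 + 0)² = 5 + (-90)² = 5 + 8100 = 8105)
82*N = 82*8105 = 664610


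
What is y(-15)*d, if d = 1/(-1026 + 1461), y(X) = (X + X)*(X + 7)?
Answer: 16/29 ≈ 0.55172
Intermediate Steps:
y(X) = 2*X*(7 + X) (y(X) = (2*X)*(7 + X) = 2*X*(7 + X))
d = 1/435 ≈ 0.0022989
y(-15)*d = (2*(-15)*(7 - 15))*(1/435) = (2*(-15)*(-8))*(1/435) = 240*(1/435) = 16/29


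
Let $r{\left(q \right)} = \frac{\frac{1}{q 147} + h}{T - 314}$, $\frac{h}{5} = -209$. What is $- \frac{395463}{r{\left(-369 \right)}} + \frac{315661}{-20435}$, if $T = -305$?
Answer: $- \frac{271358535138632581}{1158336232160} \approx -2.3427 \cdot 10^{5}$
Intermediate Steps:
$h = -1045$ ($h = 5 \left(-209\right) = -1045$)
$r{\left(q \right)} = \frac{1045}{619} - \frac{1}{90993 q}$ ($r{\left(q \right)} = \frac{\frac{1}{q 147} - 1045}{-305 - 314} = \frac{\frac{1}{q} \frac{1}{147} - 1045}{-619} = \left(\frac{1}{147 q} - 1045\right) \left(- \frac{1}{619}\right) = \left(-1045 + \frac{1}{147 q}\right) \left(- \frac{1}{619}\right) = \frac{1045}{619} - \frac{1}{90993 q}$)
$- \frac{395463}{r{\left(-369 \right)}} + \frac{315661}{-20435} = - \frac{395463}{\frac{1}{90993} \frac{1}{-369} \left(-1 + 153615 \left(-369\right)\right)} + \frac{315661}{-20435} = - \frac{395463}{\frac{1}{90993} \left(- \frac{1}{369}\right) \left(-1 - 56683935\right)} + 315661 \left(- \frac{1}{20435}\right) = - \frac{395463}{\frac{1}{90993} \left(- \frac{1}{369}\right) \left(-56683936\right)} - \frac{315661}{20435} = - \frac{395463}{\frac{56683936}{33576417}} - \frac{315661}{20435} = \left(-395463\right) \frac{33576417}{56683936} - \frac{315661}{20435} = - \frac{13278230596071}{56683936} - \frac{315661}{20435} = - \frac{271358535138632581}{1158336232160}$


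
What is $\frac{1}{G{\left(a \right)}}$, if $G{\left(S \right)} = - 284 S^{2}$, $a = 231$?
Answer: $- \frac{1}{15154524} \approx -6.5987 \cdot 10^{-8}$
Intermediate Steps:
$\frac{1}{G{\left(a \right)}} = \frac{1}{\left(-284\right) 231^{2}} = \frac{1}{\left(-284\right) 53361} = \frac{1}{-15154524} = - \frac{1}{15154524}$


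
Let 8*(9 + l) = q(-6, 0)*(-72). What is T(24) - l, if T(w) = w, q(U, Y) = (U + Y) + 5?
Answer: 24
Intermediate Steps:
q(U, Y) = 5 + U + Y
l = 0 (l = -9 + ((5 - 6 + 0)*(-72))/8 = -9 + (-1*(-72))/8 = -9 + (⅛)*72 = -9 + 9 = 0)
T(24) - l = 24 - 1*0 = 24 + 0 = 24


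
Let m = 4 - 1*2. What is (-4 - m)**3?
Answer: -216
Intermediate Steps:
m = 2 (m = 4 - 2 = 2)
(-4 - m)**3 = (-4 - 1*2)**3 = (-4 - 2)**3 = (-6)**3 = -216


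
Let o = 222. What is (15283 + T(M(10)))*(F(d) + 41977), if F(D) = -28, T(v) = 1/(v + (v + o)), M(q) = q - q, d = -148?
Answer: 47441899941/74 ≈ 6.4111e+8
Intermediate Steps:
M(q) = 0
T(v) = 1/(222 + 2*v) (T(v) = 1/(v + (v + 222)) = 1/(v + (222 + v)) = 1/(222 + 2*v))
(15283 + T(M(10)))*(F(d) + 41977) = (15283 + 1/(2*(111 + 0)))*(-28 + 41977) = (15283 + (½)/111)*41949 = (15283 + (½)*(1/111))*41949 = (15283 + 1/222)*41949 = (3392827/222)*41949 = 47441899941/74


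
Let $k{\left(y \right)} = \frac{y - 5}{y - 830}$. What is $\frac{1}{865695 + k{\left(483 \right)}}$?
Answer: $\frac{347}{300395687} \approx 1.1551 \cdot 10^{-6}$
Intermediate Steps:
$k{\left(y \right)} = \frac{-5 + y}{-830 + y}$
$\frac{1}{865695 + k{\left(483 \right)}} = \frac{1}{865695 + \frac{-5 + 483}{-830 + 483}} = \frac{1}{865695 + \frac{1}{-347} \cdot 478} = \frac{1}{865695 - \frac{478}{347}} = \frac{1}{\frac{300395687}{347}} = \frac{347}{300395687}$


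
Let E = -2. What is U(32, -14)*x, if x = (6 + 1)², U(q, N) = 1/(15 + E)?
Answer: 49/13 ≈ 3.7692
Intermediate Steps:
U(q, N) = 1/13 (U(q, N) = 1/(15 - 2) = 1/13)
x = 49 (x = 7² = 49)
U(32, -14)*x = (1/13)*49 = 49/13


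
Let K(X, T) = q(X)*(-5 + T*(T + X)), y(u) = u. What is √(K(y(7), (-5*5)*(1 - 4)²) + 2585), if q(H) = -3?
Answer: 35*I*√118 ≈ 380.2*I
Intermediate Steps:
K(X, T) = 15 - 3*T*(T + X) (K(X, T) = -3*(-5 + T*(T + X)) = 15 - 3*T*(T + X))
√(K(y(7), (-5*5)*(1 - 4)²) + 2585) = √((15 - 3*625*(1 - 4)⁴ - 3*(-5*5)*(1 - 4)²*7) + 2585) = √((15 - 3*(-25*(-3)²)² - 3*(-25*(-3)²)*7) + 2585) = √((15 - 3*(-25*9)² - 3*(-25*9)*7) + 2585) = √((15 - 3*(-225)² - 3*(-225)*7) + 2585) = √((15 - 3*50625 + 4725) + 2585) = √((15 - 151875 + 4725) + 2585) = √(-147135 + 2585) = √(-144550) = 35*I*√118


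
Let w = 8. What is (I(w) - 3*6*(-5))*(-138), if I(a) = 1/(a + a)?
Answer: -99429/8 ≈ -12429.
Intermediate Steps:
I(a) = 1/(2*a)
(I(w) - 3*6*(-5))*(-138) = ((1/2)/8 - 3*6*(-5))*(-138) = ((1/2)*(1/8) - 18*(-5))*(-138) = (1/16 + 90)*(-138) = (1441/16)*(-138) = -99429/8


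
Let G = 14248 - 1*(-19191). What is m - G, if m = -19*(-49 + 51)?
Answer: -33477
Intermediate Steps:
m = -38 (m = -19*2 = -38)
G = 33439 (G = 14248 + 19191 = 33439)
m - G = -38 - 1*33439 = -38 - 33439 = -33477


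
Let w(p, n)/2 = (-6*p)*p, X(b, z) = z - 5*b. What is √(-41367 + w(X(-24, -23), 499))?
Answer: 55*I*√51 ≈ 392.78*I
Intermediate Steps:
w(p, n) = -12*p² (w(p, n) = 2*((-6*p)*p) = 2*(-6*p²) = -12*p²)
√(-41367 + w(X(-24, -23), 499)) = √(-41367 - 12*(-23 - 5*(-24))²) = √(-41367 - 12*(-23 + 120)²) = √(-41367 - 12*97²) = √(-41367 - 12*9409) = √(-41367 - 112908) = √(-154275) = 55*I*√51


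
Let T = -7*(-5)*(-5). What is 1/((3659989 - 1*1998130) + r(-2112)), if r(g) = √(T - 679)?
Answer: 1661859/2761775336735 - I*√854/2761775336735 ≈ 6.0174e-7 - 1.0581e-11*I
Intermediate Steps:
T = -175 (T = 35*(-5) = -175)
r(g) = I*√854 (r(g) = √(-175 - 679) = √(-854) = I*√854)
1/((3659989 - 1*1998130) + r(-2112)) = 1/((3659989 - 1*1998130) + I*√854) = 1/((3659989 - 1998130) + I*√854) = 1/(1661859 + I*√854)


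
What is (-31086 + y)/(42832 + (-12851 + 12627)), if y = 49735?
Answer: 18649/42608 ≈ 0.43769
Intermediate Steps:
(-31086 + y)/(42832 + (-12851 + 12627)) = (-31086 + 49735)/(42832 + (-12851 + 12627)) = 18649/(42832 - 224) = 18649/42608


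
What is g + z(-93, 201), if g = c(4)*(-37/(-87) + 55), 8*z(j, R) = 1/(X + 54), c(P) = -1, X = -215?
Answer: -6210823/112056 ≈ -55.426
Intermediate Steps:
z(j, R) = -1/1288 (z(j, R) = 1/(8*(-215 + 54)) = (⅛)/(-161) = (⅛)*(-1/161) = -1/1288)
g = -4822/87 (g = -(-37/(-87) + 55) = -(-37*(-1/87) + 55) = -(37/87 + 55) = -1*4822/87 = -4822/87 ≈ -55.425)
g + z(-93, 201) = -4822/87 - 1/1288 = -6210823/112056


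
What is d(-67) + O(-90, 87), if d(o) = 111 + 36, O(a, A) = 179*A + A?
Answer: 15807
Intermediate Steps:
O(a, A) = 180*A
d(o) = 147
d(-67) + O(-90, 87) = 147 + 180*87 = 147 + 15660 = 15807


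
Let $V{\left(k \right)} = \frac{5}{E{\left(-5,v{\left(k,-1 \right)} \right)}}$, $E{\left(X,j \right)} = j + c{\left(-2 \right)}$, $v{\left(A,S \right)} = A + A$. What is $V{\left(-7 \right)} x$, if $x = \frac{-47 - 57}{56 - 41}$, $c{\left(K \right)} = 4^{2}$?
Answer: $- \frac{52}{3} \approx -17.333$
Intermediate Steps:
$c{\left(K \right)} = 16$
$v{\left(A,S \right)} = 2 A$
$x = - \frac{104}{15} \approx -6.9333$
$E{\left(X,j \right)} = 16 + j$ ($E{\left(X,j \right)} = j + 16 = 16 + j$)
$V{\left(k \right)} = \frac{5}{16 + 2 k}$
$V{\left(-7 \right)} x = \frac{5}{2 \left(8 - 7\right)} \left(- \frac{104}{15}\right) = \frac{5}{2 \cdot 1} \left(- \frac{104}{15}\right) = \frac{5}{2} \cdot 1 \left(- \frac{104}{15}\right) = \frac{5}{2} \left(- \frac{104}{15}\right) = - \frac{52}{3}$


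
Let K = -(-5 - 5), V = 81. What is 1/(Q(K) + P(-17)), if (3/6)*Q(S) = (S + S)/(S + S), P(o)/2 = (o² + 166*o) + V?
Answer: -1/4902 ≈ -0.00020400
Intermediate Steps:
K = 10 (K = -1*(-10) = 10)
P(o) = 162 + 2*o² + 332*o (P(o) = 2*((o² + 166*o) + 81) = 2*(81 + o² + 166*o) = 162 + 2*o² + 332*o)
Q(S) = 2 (Q(S) = 2*((S + S)/(S + S)) = 2*((2*S)/((2*S))) = 2*((2*S)*(1/(2*S))) = 2*1 = 2)
1/(Q(K) + P(-17)) = 1/(2 + (162 + 2*(-17)² + 332*(-17))) = 1/(2 + (162 + 2*289 - 5644)) = 1/(2 + (162 + 578 - 5644)) = 1/(2 - 4904) = 1/(-4902) = -1/4902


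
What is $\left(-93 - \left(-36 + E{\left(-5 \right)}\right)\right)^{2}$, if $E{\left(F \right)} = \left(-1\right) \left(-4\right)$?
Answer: $3721$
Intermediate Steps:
$E{\left(F \right)} = 4$
$\left(-93 - \left(-36 + E{\left(-5 \right)}\right)\right)^{2} = \left(-93 + \left(36 - 4\right)\right)^{2} = \left(-93 + 32\right)^{2} = \left(-61\right)^{2} = 3721$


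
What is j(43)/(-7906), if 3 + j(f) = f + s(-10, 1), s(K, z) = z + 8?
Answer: -49/7906 ≈ -0.0061978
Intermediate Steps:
s(K, z) = 8 + z
j(f) = 6 + f (j(f) = -3 + (f + (8 + 1)) = -3 + (f + 9) = -3 + (9 + f) = 6 + f)
j(43)/(-7906) = (6 + 43)/(-7906) = 49*(-1/7906) = -49/7906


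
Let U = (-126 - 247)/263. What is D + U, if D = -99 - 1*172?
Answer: -71646/263 ≈ -272.42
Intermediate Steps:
D = -271 (D = -99 - 172 = -271)
U = -373/263 (U = -373*1/263 = -373/263 ≈ -1.4183)
D + U = -271 - 373/263 = -71646/263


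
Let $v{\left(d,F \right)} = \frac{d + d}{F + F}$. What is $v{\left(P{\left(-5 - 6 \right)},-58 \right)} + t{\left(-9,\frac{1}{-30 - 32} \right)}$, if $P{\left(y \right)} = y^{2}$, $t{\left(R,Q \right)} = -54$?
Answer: $- \frac{3253}{58} \approx -56.086$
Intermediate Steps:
$v{\left(d,F \right)} = \frac{d}{F}$ ($v{\left(d,F \right)} = \frac{2 d}{2 F} = 2 d \frac{1}{2 F} = \frac{d}{F}$)
$v{\left(P{\left(-5 - 6 \right)},-58 \right)} + t{\left(-9,\frac{1}{-30 - 32} \right)} = \frac{\left(-5 - 6\right)^{2}}{-58} - 54 = \left(-5 - 6\right)^{2} \left(- \frac{1}{58}\right) - 54 = \left(-11\right)^{2} \left(- \frac{1}{58}\right) - 54 = 121 \left(- \frac{1}{58}\right) - 54 = - \frac{121}{58} - 54 = - \frac{3253}{58}$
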